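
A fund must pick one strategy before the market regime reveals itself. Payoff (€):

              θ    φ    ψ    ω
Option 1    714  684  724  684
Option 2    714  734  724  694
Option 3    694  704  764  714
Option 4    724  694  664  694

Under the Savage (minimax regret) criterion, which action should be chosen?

Column bests: θ=724, φ=734, ψ=764, ω=714.
Option 1 regrets: 10, 50, 40, 30 → max 50
Option 2 regrets: 10, 0, 40, 20 → max 40
Option 3 regrets: 30, 30, 0, 0 → max 30
Option 4 regrets: 0, 40, 100, 20 → max 100
Smallest max regret = 30 → Option 3.

Option 3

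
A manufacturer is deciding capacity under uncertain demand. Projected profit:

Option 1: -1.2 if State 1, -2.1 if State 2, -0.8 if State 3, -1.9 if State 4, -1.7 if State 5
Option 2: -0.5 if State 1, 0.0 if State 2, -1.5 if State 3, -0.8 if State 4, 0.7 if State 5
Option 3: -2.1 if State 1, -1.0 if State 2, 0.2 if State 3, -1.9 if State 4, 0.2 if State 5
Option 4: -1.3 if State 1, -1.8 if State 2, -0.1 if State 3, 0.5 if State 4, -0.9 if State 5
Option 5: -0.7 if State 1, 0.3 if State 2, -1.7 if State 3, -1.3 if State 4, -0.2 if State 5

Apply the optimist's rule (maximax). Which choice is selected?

Row maxima: Option 1=-0.8, Option 2=0.7, Option 3=0.2, Option 4=0.5, Option 5=0.3
Best best-case = 0.7 → Option 2.

Option 2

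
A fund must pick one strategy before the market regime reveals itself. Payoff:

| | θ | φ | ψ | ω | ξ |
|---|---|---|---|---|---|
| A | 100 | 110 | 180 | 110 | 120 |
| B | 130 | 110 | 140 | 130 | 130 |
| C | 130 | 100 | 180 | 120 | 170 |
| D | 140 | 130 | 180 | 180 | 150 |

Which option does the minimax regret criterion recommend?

Column bests: θ=140, φ=130, ψ=180, ω=180, ξ=170.
A regrets: 40, 20, 0, 70, 50 → max 70
B regrets: 10, 20, 40, 50, 40 → max 50
C regrets: 10, 30, 0, 60, 0 → max 60
D regrets: 0, 0, 0, 0, 20 → max 20
Smallest max regret = 20 → D.

D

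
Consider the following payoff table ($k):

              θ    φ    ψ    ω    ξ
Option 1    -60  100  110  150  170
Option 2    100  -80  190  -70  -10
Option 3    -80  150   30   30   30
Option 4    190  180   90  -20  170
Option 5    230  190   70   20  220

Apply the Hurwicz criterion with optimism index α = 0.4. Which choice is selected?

Option 1: 0.4·170 + 0.6·(-60) = 32
Option 2: 0.4·190 + 0.6·(-80) = 28
Option 3: 0.4·150 + 0.6·(-80) = 12
Option 4: 0.4·190 + 0.6·(-20) = 64
Option 5: 0.4·230 + 0.6·20 = 104
Highest Hurwicz score = 104 → Option 5.

Option 5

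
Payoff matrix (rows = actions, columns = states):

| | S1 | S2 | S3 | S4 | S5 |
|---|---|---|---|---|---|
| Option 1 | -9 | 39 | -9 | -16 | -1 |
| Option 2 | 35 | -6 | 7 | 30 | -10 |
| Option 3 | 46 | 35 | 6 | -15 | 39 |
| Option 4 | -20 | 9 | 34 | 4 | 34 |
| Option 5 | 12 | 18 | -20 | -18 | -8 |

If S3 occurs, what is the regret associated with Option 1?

43

Best payoff under S3 is 34.
Regret = 34 − (-9) = 43.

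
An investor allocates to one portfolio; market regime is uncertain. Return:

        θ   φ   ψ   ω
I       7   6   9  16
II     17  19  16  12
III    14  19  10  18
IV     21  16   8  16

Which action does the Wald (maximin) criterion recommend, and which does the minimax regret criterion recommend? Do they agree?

Row minima: I=6, II=12, III=10, IV=8
Best worst-case = 12 → II.
Column bests: θ=21, φ=19, ψ=16, ω=18.
I regrets: 14, 13, 7, 2 → max 14
II regrets: 4, 0, 0, 6 → max 6
III regrets: 7, 0, 6, 0 → max 7
IV regrets: 0, 3, 8, 2 → max 8
Smallest max regret = 6 → II.

maximin → II; minimax regret → II (agree)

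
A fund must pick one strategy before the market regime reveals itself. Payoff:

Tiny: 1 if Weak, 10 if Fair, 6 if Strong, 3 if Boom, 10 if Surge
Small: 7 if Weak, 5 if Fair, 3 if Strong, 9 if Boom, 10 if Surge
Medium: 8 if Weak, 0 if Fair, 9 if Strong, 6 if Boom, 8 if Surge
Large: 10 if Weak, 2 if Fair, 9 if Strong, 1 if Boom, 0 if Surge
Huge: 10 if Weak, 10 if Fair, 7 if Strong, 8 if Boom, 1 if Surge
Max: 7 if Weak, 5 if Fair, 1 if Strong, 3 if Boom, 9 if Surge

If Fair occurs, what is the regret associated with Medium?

Best payoff under Fair is 10.
Regret = 10 − 0 = 10.

10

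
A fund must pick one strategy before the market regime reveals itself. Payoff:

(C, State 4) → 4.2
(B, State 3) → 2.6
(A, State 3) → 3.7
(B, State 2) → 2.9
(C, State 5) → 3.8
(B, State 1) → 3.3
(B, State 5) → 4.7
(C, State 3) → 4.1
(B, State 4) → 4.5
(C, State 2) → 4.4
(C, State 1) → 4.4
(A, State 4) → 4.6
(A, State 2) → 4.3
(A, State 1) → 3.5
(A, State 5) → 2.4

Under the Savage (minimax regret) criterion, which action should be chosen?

Column bests: State 1=4.4, State 2=4.4, State 3=4.1, State 4=4.6, State 5=4.7.
A regrets: 0.9, 0.1, 0.4, 0.0, 2.3 → max 2.3
B regrets: 1.1, 1.5, 1.5, 0.1, 0.0 → max 1.5
C regrets: 0.0, 0.0, 0.0, 0.4, 0.9 → max 0.9
Smallest max regret = 0.9 → C.

C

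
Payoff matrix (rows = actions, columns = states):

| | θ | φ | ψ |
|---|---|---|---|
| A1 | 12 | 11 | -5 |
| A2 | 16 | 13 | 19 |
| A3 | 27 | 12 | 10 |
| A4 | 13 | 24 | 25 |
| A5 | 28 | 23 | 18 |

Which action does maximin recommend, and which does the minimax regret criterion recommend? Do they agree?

Row minima: A1=-5, A2=13, A3=10, A4=13, A5=18
Best worst-case = 18 → A5.
Column bests: θ=28, φ=24, ψ=25.
A1 regrets: 16, 13, 30 → max 30
A2 regrets: 12, 11, 6 → max 12
A3 regrets: 1, 12, 15 → max 15
A4 regrets: 15, 0, 0 → max 15
A5 regrets: 0, 1, 7 → max 7
Smallest max regret = 7 → A5.

maximin → A5; minimax regret → A5 (agree)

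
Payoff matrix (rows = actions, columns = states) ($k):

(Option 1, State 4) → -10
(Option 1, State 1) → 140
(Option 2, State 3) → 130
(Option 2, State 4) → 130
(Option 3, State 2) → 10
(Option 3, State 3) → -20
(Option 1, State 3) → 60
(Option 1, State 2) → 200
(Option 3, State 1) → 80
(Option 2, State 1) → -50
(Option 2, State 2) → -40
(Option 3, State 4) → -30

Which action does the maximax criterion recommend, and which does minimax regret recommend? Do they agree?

Row maxima: Option 1=200, Option 2=130, Option 3=80
Best best-case = 200 → Option 1.
Column bests: State 1=140, State 2=200, State 3=130, State 4=130.
Option 1 regrets: 0, 0, 70, 140 → max 140
Option 2 regrets: 190, 240, 0, 0 → max 240
Option 3 regrets: 60, 190, 150, 160 → max 190
Smallest max regret = 140 → Option 1.

maximax → Option 1; minimax regret → Option 1 (agree)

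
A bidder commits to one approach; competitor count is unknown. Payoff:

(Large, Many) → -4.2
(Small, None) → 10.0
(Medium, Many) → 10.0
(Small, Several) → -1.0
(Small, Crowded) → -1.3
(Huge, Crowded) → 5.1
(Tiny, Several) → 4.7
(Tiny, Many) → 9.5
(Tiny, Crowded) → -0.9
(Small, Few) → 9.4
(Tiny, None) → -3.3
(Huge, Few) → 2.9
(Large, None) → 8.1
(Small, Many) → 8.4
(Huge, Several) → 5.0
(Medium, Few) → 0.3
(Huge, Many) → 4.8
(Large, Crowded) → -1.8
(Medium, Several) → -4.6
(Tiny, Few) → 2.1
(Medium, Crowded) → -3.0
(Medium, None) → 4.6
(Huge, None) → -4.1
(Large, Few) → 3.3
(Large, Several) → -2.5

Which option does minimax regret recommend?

Small

Column bests: None=10.0, Few=9.4, Several=5.0, Many=10.0, Crowded=5.1.
Tiny regrets: 13.3, 7.3, 0.3, 0.5, 6.0 → max 13.3
Small regrets: 0.0, 0.0, 6.0, 1.6, 6.4 → max 6.4
Medium regrets: 5.4, 9.1, 9.6, 0.0, 8.1 → max 9.6
Large regrets: 1.9, 6.1, 7.5, 14.2, 6.9 → max 14.2
Huge regrets: 14.1, 6.5, 0.0, 5.2, 0.0 → max 14.1
Smallest max regret = 6.4 → Small.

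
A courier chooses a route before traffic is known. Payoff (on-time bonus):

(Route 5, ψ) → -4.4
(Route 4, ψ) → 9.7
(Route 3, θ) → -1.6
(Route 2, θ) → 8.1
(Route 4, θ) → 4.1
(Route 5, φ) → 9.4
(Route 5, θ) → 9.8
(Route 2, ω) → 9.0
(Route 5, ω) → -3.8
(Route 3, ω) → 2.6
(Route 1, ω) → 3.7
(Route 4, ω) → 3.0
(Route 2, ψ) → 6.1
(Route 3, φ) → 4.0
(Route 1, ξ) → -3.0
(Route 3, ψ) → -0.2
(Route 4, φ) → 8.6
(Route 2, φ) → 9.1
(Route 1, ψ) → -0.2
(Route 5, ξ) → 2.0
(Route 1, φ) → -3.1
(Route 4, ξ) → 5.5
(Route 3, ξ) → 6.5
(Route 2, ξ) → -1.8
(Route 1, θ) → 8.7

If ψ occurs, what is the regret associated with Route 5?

14.1

Best payoff under ψ is 9.7.
Regret = 9.7 − (-4.4) = 14.1.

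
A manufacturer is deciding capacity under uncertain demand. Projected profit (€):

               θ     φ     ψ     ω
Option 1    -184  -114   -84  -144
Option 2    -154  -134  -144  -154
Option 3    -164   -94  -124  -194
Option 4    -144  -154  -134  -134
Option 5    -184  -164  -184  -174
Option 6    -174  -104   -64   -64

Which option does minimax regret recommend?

Option 6

Column bests: θ=-144, φ=-94, ψ=-64, ω=-64.
Option 1 regrets: 40, 20, 20, 80 → max 80
Option 2 regrets: 10, 40, 80, 90 → max 90
Option 3 regrets: 20, 0, 60, 130 → max 130
Option 4 regrets: 0, 60, 70, 70 → max 70
Option 5 regrets: 40, 70, 120, 110 → max 120
Option 6 regrets: 30, 10, 0, 0 → max 30
Smallest max regret = 30 → Option 6.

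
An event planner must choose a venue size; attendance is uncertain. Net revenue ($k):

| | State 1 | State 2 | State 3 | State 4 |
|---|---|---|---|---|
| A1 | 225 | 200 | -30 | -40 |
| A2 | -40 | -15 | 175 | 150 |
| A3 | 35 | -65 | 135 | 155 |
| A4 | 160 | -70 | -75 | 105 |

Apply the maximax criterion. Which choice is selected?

Row maxima: A1=225, A2=175, A3=155, A4=160
Best best-case = 225 → A1.

A1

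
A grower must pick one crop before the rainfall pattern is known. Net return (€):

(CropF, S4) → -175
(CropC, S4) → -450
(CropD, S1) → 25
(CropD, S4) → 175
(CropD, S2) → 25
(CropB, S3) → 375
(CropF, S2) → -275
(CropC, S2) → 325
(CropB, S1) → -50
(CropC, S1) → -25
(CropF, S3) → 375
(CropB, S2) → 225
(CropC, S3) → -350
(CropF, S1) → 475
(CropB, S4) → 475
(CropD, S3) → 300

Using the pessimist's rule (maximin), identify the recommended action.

CropD

Row minima: CropC=-450, CropD=25, CropF=-275, CropB=-50
Best worst-case = 25 → CropD.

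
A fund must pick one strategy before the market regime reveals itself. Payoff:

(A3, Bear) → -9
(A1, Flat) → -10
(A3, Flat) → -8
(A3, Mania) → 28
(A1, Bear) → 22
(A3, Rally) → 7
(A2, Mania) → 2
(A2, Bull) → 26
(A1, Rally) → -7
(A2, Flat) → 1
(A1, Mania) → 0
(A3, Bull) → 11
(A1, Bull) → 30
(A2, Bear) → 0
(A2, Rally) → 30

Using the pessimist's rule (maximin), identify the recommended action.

A2

Row minima: A1=-10, A2=0, A3=-9
Best worst-case = 0 → A2.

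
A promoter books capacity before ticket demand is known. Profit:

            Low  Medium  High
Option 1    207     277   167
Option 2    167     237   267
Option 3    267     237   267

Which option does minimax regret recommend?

Column bests: Low=267, Medium=277, High=267.
Option 1 regrets: 60, 0, 100 → max 100
Option 2 regrets: 100, 40, 0 → max 100
Option 3 regrets: 0, 40, 0 → max 40
Smallest max regret = 40 → Option 3.

Option 3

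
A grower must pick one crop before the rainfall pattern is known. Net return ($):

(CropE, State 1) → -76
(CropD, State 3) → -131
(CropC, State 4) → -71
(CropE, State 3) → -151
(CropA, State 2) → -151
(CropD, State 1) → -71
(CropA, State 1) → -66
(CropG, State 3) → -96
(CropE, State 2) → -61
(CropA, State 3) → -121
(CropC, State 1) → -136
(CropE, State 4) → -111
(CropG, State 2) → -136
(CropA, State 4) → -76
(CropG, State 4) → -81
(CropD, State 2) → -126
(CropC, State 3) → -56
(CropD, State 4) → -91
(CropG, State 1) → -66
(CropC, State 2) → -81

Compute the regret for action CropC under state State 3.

0

Best payoff under State 3 is -56.
Regret = -56 − (-56) = 0.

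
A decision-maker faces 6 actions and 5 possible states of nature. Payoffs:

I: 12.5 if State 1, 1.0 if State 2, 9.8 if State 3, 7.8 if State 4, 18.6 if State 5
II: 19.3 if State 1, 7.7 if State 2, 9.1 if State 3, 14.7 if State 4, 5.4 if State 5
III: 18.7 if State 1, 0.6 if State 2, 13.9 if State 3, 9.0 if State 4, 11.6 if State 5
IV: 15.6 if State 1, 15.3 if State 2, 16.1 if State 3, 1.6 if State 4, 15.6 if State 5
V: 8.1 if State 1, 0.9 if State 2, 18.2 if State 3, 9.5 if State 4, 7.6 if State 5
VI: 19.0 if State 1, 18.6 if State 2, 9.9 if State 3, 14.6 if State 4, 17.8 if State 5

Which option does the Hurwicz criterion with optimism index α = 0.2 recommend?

I: 0.2·18.6 + 0.8·1.0 = 4.52
II: 0.2·19.3 + 0.8·5.4 = 8.18
III: 0.2·18.7 + 0.8·0.6 = 4.22
IV: 0.2·16.1 + 0.8·1.6 = 4.5
V: 0.2·18.2 + 0.8·0.9 = 4.36
VI: 0.2·19.0 + 0.8·9.9 = 11.72
Highest Hurwicz score = 11.72 → VI.

VI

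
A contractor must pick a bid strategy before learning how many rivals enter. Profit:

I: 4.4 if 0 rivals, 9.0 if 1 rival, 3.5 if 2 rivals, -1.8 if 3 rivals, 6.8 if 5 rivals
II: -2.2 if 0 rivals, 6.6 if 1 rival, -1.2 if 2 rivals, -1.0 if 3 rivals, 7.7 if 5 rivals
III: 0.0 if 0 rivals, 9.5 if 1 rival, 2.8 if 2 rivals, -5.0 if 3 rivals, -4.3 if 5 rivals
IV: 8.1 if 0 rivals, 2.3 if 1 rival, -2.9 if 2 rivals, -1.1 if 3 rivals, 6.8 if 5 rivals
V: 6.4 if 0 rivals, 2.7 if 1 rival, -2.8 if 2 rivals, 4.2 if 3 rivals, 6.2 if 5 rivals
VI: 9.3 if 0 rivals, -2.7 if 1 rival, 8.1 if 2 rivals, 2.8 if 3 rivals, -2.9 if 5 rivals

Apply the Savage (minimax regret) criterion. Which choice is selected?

Column bests: 0 rivals=9.3, 1 rival=9.5, 2 rivals=8.1, 3 rivals=4.2, 5 rivals=7.7.
I regrets: 4.9, 0.5, 4.6, 6.0, 0.9 → max 6.0
II regrets: 11.5, 2.9, 9.3, 5.2, 0.0 → max 11.5
III regrets: 9.3, 0.0, 5.3, 9.2, 12.0 → max 12.0
IV regrets: 1.2, 7.2, 11.0, 5.3, 0.9 → max 11.0
V regrets: 2.9, 6.8, 10.9, 0.0, 1.5 → max 10.9
VI regrets: 0.0, 12.2, 0.0, 1.4, 10.6 → max 12.2
Smallest max regret = 6.0 → I.

I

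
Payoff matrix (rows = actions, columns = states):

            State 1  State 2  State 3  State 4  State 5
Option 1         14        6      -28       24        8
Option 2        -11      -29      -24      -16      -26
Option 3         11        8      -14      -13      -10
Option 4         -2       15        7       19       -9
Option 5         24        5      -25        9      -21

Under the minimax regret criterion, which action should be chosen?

Column bests: State 1=24, State 2=15, State 3=7, State 4=24, State 5=8.
Option 1 regrets: 10, 9, 35, 0, 0 → max 35
Option 2 regrets: 35, 44, 31, 40, 34 → max 44
Option 3 regrets: 13, 7, 21, 37, 18 → max 37
Option 4 regrets: 26, 0, 0, 5, 17 → max 26
Option 5 regrets: 0, 10, 32, 15, 29 → max 32
Smallest max regret = 26 → Option 4.

Option 4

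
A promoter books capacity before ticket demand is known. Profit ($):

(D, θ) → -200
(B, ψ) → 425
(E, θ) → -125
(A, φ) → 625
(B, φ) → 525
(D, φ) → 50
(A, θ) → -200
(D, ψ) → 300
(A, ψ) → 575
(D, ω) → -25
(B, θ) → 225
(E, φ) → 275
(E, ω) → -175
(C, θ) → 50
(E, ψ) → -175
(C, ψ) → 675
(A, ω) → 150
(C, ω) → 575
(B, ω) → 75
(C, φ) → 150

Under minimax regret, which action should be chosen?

A

Column bests: θ=225, φ=625, ψ=675, ω=575.
A regrets: 425, 0, 100, 425 → max 425
B regrets: 0, 100, 250, 500 → max 500
C regrets: 175, 475, 0, 0 → max 475
D regrets: 425, 575, 375, 600 → max 600
E regrets: 350, 350, 850, 750 → max 850
Smallest max regret = 425 → A.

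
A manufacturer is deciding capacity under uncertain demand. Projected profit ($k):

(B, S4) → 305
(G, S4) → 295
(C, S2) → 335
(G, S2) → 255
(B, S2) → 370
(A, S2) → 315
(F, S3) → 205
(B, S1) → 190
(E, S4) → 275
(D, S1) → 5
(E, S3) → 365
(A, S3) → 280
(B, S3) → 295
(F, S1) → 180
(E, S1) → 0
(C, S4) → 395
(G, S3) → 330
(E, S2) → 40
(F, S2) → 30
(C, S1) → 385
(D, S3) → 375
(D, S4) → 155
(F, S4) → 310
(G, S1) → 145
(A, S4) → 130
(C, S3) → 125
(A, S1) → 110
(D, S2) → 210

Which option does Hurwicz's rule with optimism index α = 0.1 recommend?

B

A: 0.1·315 + 0.9·110 = 130.5
B: 0.1·370 + 0.9·190 = 208
C: 0.1·395 + 0.9·125 = 152
D: 0.1·375 + 0.9·5 = 42
E: 0.1·365 + 0.9·0 = 36.5
F: 0.1·310 + 0.9·30 = 58
G: 0.1·330 + 0.9·145 = 163.5
Highest Hurwicz score = 208 → B.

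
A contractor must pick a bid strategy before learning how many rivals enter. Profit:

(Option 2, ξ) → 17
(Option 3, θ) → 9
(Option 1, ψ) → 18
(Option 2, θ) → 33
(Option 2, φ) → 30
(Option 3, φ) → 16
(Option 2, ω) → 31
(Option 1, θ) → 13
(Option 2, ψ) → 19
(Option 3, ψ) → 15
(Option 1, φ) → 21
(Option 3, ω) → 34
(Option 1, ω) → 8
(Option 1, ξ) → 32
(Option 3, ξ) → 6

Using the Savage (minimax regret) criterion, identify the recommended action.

Option 2

Column bests: θ=33, φ=30, ψ=19, ω=34, ξ=32.
Option 1 regrets: 20, 9, 1, 26, 0 → max 26
Option 2 regrets: 0, 0, 0, 3, 15 → max 15
Option 3 regrets: 24, 14, 4, 0, 26 → max 26
Smallest max regret = 15 → Option 2.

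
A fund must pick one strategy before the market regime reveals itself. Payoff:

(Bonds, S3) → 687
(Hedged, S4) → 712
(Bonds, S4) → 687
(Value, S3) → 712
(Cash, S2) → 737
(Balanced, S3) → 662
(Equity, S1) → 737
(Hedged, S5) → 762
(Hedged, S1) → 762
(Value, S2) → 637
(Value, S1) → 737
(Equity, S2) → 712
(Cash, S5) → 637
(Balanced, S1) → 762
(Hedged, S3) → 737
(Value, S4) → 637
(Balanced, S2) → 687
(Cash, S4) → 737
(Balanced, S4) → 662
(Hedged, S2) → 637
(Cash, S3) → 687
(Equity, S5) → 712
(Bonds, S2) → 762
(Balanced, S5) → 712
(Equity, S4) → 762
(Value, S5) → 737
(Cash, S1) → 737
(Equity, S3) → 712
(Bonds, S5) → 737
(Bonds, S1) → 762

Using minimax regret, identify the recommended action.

Equity

Column bests: S1=762, S2=762, S3=737, S4=762, S5=762.
Balanced regrets: 0, 75, 75, 100, 50 → max 100
Cash regrets: 25, 25, 50, 25, 125 → max 125
Equity regrets: 25, 50, 25, 0, 50 → max 50
Value regrets: 25, 125, 25, 125, 25 → max 125
Bonds regrets: 0, 0, 50, 75, 25 → max 75
Hedged regrets: 0, 125, 0, 50, 0 → max 125
Smallest max regret = 50 → Equity.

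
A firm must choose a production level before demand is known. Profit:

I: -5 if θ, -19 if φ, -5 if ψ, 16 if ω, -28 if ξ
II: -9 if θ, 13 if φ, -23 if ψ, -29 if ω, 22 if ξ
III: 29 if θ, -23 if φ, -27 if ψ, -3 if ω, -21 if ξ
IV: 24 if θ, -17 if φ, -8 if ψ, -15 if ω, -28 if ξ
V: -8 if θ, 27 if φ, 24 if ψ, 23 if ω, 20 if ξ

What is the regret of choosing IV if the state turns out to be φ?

44

Best payoff under φ is 27.
Regret = 27 − (-17) = 44.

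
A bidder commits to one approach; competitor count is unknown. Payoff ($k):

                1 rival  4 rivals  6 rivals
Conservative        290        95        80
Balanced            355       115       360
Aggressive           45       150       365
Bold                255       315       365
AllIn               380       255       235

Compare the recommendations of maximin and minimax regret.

maximin → Bold; minimax regret → Bold (agree)

Row minima: Conservative=80, Balanced=115, Aggressive=45, Bold=255, AllIn=235
Best worst-case = 255 → Bold.
Column bests: 1 rival=380, 4 rivals=315, 6 rivals=365.
Conservative regrets: 90, 220, 285 → max 285
Balanced regrets: 25, 200, 5 → max 200
Aggressive regrets: 335, 165, 0 → max 335
Bold regrets: 125, 0, 0 → max 125
AllIn regrets: 0, 60, 130 → max 130
Smallest max regret = 125 → Bold.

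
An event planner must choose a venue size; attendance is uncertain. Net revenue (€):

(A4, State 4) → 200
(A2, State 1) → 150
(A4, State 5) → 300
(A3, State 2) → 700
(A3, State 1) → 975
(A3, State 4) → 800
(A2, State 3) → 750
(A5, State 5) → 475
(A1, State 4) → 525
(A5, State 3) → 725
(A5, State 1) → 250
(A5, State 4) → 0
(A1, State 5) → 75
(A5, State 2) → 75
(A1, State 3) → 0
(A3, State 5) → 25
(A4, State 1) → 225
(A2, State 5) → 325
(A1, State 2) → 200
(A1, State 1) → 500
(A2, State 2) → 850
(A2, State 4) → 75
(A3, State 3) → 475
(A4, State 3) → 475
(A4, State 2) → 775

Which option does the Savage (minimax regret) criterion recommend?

A3

Column bests: State 1=975, State 2=850, State 3=750, State 4=800, State 5=475.
A1 regrets: 475, 650, 750, 275, 400 → max 750
A2 regrets: 825, 0, 0, 725, 150 → max 825
A3 regrets: 0, 150, 275, 0, 450 → max 450
A4 regrets: 750, 75, 275, 600, 175 → max 750
A5 regrets: 725, 775, 25, 800, 0 → max 800
Smallest max regret = 450 → A3.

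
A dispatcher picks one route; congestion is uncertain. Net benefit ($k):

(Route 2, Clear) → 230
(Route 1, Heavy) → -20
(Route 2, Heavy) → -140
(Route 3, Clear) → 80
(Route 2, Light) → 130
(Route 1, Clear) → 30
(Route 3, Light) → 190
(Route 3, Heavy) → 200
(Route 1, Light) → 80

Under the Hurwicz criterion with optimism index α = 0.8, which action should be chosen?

Route 1: 0.8·80 + 0.2·(-20) = 60
Route 2: 0.8·230 + 0.2·(-140) = 156
Route 3: 0.8·200 + 0.2·80 = 176
Highest Hurwicz score = 176 → Route 3.

Route 3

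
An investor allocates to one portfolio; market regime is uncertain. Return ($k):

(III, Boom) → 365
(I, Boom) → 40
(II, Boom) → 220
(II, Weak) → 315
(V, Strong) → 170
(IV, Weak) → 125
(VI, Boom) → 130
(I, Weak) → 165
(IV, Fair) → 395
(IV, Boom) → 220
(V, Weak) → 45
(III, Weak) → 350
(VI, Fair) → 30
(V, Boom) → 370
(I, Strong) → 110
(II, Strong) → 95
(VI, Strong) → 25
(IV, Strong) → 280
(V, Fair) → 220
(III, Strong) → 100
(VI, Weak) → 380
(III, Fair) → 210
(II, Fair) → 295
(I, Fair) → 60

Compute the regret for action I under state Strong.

Best payoff under Strong is 280.
Regret = 280 − 110 = 170.

170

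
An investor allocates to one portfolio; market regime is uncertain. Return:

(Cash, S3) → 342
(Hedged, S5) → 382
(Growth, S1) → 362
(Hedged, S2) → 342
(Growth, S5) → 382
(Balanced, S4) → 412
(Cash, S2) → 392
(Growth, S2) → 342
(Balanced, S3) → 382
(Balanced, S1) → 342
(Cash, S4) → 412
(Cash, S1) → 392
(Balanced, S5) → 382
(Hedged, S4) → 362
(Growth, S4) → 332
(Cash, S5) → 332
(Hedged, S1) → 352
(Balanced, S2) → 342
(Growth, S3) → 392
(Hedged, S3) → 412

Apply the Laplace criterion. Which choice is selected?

Cash

Row averages: Balanced=372, Growth=362, Cash=374, Hedged=370
Highest average = 374 → Cash.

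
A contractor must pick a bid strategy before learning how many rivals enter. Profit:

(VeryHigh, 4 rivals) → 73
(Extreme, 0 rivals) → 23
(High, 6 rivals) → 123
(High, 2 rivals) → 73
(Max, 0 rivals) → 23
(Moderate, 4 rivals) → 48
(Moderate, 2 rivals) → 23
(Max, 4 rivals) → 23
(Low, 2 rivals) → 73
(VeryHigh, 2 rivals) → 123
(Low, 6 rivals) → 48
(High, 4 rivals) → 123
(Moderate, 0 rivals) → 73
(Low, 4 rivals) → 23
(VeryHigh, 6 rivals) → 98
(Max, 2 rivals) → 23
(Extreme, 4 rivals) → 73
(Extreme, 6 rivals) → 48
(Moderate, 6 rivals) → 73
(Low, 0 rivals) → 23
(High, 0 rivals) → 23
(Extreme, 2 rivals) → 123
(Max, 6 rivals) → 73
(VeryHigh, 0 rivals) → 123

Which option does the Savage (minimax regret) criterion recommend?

VeryHigh

Column bests: 0 rivals=123, 2 rivals=123, 4 rivals=123, 6 rivals=123.
Low regrets: 100, 50, 100, 75 → max 100
Moderate regrets: 50, 100, 75, 50 → max 100
High regrets: 100, 50, 0, 0 → max 100
VeryHigh regrets: 0, 0, 50, 25 → max 50
Extreme regrets: 100, 0, 50, 75 → max 100
Max regrets: 100, 100, 100, 50 → max 100
Smallest max regret = 50 → VeryHigh.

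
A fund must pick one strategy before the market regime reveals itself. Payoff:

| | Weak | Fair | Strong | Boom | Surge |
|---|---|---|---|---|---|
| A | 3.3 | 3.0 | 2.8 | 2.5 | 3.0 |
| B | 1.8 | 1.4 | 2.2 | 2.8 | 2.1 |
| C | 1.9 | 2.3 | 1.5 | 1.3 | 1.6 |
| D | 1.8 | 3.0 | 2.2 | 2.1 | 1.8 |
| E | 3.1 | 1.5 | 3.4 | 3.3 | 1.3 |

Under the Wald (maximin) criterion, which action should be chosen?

A

Row minima: A=2.5, B=1.4, C=1.3, D=1.8, E=1.3
Best worst-case = 2.5 → A.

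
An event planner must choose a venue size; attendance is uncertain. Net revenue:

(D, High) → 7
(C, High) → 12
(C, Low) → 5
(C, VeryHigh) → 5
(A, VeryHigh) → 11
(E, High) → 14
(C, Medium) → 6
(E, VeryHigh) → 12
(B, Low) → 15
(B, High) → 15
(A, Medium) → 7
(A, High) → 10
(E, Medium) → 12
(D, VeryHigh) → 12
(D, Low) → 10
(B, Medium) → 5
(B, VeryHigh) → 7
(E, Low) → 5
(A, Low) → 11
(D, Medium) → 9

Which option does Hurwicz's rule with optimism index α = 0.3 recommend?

A: 0.3·11 + 0.7·7 = 8.2
B: 0.3·15 + 0.7·5 = 8
C: 0.3·12 + 0.7·5 = 7.1
D: 0.3·12 + 0.7·7 = 8.5
E: 0.3·14 + 0.7·5 = 7.7
Highest Hurwicz score = 8.5 → D.

D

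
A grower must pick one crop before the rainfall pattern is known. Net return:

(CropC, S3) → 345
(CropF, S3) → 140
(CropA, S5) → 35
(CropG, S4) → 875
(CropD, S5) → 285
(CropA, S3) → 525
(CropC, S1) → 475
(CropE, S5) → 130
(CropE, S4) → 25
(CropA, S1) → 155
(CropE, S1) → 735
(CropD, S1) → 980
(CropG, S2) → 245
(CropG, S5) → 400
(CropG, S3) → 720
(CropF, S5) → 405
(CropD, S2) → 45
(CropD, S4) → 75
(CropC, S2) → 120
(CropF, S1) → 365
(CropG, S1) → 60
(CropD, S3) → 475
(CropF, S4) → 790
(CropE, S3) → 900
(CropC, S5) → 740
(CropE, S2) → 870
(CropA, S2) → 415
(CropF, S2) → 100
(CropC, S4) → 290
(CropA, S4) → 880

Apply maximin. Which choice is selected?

Row minima: CropF=100, CropC=120, CropG=60, CropD=45, CropE=25, CropA=35
Best worst-case = 120 → CropC.

CropC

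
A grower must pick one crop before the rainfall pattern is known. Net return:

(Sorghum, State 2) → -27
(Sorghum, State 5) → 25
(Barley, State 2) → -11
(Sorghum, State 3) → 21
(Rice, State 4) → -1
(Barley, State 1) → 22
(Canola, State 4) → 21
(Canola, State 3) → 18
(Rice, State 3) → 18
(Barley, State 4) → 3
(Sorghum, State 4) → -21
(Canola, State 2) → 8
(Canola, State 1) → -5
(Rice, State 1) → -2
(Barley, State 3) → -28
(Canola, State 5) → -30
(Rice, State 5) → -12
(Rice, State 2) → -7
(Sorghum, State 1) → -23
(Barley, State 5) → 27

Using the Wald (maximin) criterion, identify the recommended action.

Rice

Row minima: Canola=-30, Rice=-12, Sorghum=-27, Barley=-28
Best worst-case = -12 → Rice.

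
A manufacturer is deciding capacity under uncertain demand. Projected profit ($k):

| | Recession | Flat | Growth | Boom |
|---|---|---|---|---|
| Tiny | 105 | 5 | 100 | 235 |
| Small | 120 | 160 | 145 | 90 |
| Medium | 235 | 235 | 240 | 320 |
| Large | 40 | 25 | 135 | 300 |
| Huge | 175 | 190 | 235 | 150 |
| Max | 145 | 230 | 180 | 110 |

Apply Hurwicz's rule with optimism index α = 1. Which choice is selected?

Tiny: 1·235 + 0·5 = 235
Small: 1·160 + 0·90 = 160
Medium: 1·320 + 0·235 = 320
Large: 1·300 + 0·25 = 300
Huge: 1·235 + 0·150 = 235
Max: 1·230 + 0·110 = 230
Highest Hurwicz score = 320 → Medium.

Medium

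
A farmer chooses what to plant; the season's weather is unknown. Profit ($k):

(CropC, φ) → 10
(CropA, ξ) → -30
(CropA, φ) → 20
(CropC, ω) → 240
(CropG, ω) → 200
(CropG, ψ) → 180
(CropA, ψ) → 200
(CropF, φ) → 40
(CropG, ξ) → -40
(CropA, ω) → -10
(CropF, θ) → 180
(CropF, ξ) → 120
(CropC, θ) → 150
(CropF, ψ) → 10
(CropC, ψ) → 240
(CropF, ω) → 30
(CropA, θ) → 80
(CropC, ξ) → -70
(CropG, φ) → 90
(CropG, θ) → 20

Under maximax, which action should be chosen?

Row maxima: CropG=200, CropA=200, CropC=240, CropF=180
Best best-case = 240 → CropC.

CropC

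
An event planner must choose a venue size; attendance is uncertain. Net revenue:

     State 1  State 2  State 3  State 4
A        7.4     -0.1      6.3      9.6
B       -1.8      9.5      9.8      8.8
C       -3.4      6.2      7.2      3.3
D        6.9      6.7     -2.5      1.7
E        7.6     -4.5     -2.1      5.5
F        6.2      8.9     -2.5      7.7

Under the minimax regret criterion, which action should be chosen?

Column bests: State 1=7.6, State 2=9.5, State 3=9.8, State 4=9.6.
A regrets: 0.2, 9.6, 3.5, 0.0 → max 9.6
B regrets: 9.4, 0.0, 0.0, 0.8 → max 9.4
C regrets: 11.0, 3.3, 2.6, 6.3 → max 11.0
D regrets: 0.7, 2.8, 12.3, 7.9 → max 12.3
E regrets: 0.0, 14.0, 11.9, 4.1 → max 14.0
F regrets: 1.4, 0.6, 12.3, 1.9 → max 12.3
Smallest max regret = 9.4 → B.

B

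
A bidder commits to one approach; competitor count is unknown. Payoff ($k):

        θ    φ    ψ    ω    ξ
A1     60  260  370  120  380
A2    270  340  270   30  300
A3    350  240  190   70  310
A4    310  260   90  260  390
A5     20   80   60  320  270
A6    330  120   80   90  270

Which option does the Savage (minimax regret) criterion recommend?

A3

Column bests: θ=350, φ=340, ψ=370, ω=320, ξ=390.
A1 regrets: 290, 80, 0, 200, 10 → max 290
A2 regrets: 80, 0, 100, 290, 90 → max 290
A3 regrets: 0, 100, 180, 250, 80 → max 250
A4 regrets: 40, 80, 280, 60, 0 → max 280
A5 regrets: 330, 260, 310, 0, 120 → max 330
A6 regrets: 20, 220, 290, 230, 120 → max 290
Smallest max regret = 250 → A3.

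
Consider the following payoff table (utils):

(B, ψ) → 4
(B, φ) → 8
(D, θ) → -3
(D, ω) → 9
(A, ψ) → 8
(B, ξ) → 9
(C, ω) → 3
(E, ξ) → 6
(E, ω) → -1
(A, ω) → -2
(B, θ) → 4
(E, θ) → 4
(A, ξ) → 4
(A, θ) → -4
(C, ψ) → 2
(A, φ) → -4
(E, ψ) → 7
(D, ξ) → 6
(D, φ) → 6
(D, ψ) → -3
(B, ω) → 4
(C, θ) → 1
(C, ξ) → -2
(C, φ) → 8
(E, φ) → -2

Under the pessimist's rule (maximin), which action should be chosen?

B

Row minima: A=-4, B=4, C=-2, D=-3, E=-2
Best worst-case = 4 → B.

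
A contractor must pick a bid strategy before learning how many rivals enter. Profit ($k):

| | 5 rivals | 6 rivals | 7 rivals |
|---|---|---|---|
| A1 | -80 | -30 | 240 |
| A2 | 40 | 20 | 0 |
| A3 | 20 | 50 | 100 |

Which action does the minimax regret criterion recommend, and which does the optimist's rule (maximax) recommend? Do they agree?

minimax regret → A1; maximax → A1 (agree)

Column bests: 5 rivals=40, 6 rivals=50, 7 rivals=240.
A1 regrets: 120, 80, 0 → max 120
A2 regrets: 0, 30, 240 → max 240
A3 regrets: 20, 0, 140 → max 140
Smallest max regret = 120 → A1.
Row maxima: A1=240, A2=40, A3=100
Best best-case = 240 → A1.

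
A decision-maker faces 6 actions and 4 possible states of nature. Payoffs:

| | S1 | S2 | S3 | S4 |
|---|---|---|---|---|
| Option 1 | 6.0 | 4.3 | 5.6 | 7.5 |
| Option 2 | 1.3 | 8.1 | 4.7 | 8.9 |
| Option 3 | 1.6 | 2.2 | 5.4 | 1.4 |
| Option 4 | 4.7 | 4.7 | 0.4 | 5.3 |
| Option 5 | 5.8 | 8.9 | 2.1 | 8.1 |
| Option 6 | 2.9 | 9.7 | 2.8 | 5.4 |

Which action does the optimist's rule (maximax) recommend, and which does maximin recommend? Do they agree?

maximax → Option 6; maximin → Option 1 (disagree)

Row maxima: Option 1=7.5, Option 2=8.9, Option 3=5.4, Option 4=5.3, Option 5=8.9, Option 6=9.7
Best best-case = 9.7 → Option 6.
Row minima: Option 1=4.3, Option 2=1.3, Option 3=1.4, Option 4=0.4, Option 5=2.1, Option 6=2.8
Best worst-case = 4.3 → Option 1.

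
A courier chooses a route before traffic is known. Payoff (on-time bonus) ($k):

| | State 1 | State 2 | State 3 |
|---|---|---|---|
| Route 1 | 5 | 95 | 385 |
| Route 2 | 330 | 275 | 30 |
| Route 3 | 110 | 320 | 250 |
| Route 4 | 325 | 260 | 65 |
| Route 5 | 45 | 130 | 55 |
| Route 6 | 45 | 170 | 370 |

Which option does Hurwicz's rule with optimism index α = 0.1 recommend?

Route 1: 0.1·385 + 0.9·5 = 43
Route 2: 0.1·330 + 0.9·30 = 60
Route 3: 0.1·320 + 0.9·110 = 131
Route 4: 0.1·325 + 0.9·65 = 91
Route 5: 0.1·130 + 0.9·45 = 53.5
Route 6: 0.1·370 + 0.9·45 = 77.5
Highest Hurwicz score = 131 → Route 3.

Route 3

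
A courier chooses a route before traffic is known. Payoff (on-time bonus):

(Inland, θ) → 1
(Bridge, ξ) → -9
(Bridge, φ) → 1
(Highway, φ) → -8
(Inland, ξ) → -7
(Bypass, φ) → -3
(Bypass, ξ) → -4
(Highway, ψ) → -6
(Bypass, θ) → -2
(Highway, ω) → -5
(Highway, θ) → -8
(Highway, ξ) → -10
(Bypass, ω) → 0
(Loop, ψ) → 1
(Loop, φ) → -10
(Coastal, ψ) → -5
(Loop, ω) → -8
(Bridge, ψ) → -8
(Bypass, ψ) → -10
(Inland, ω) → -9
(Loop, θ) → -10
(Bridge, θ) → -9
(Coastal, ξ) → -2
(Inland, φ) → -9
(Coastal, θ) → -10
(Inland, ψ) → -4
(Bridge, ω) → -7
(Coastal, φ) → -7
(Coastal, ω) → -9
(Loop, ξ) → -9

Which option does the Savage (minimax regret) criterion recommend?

Highway

Column bests: θ=1, φ=1, ψ=1, ω=0, ξ=-2.
Inland regrets: 0, 10, 5, 9, 5 → max 10
Coastal regrets: 11, 8, 6, 9, 0 → max 11
Bypass regrets: 3, 4, 11, 0, 2 → max 11
Bridge regrets: 10, 0, 9, 7, 7 → max 10
Loop regrets: 11, 11, 0, 8, 7 → max 11
Highway regrets: 9, 9, 7, 5, 8 → max 9
Smallest max regret = 9 → Highway.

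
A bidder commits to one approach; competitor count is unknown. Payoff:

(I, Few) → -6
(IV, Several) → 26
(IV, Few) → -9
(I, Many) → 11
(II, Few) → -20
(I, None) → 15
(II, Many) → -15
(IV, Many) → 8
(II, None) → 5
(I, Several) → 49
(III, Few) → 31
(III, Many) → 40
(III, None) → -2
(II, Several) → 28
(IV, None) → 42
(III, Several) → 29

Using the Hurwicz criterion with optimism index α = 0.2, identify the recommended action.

III

I: 0.2·49 + 0.8·(-6) = 5
II: 0.2·28 + 0.8·(-20) = -10.4
III: 0.2·40 + 0.8·(-2) = 6.4
IV: 0.2·42 + 0.8·(-9) = 1.2
Highest Hurwicz score = 6.4 → III.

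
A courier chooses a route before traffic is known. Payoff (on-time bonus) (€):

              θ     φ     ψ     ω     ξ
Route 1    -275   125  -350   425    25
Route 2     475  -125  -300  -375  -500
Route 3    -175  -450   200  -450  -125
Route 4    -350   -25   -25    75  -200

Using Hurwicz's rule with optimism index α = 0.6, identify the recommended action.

Route 1: 0.6·425 + 0.4·(-350) = 115
Route 2: 0.6·475 + 0.4·(-500) = 85
Route 3: 0.6·200 + 0.4·(-450) = -60
Route 4: 0.6·75 + 0.4·(-350) = -95
Highest Hurwicz score = 115 → Route 1.

Route 1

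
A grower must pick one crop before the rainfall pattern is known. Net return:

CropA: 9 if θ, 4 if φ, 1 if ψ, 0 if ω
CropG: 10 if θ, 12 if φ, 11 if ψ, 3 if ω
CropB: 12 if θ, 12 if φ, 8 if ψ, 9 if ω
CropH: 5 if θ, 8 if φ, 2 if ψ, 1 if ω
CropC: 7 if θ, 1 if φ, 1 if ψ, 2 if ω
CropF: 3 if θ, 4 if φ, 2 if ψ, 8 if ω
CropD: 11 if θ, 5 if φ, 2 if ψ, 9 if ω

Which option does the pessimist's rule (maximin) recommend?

CropB

Row minima: CropA=0, CropG=3, CropB=8, CropH=1, CropC=1, CropF=2, CropD=2
Best worst-case = 8 → CropB.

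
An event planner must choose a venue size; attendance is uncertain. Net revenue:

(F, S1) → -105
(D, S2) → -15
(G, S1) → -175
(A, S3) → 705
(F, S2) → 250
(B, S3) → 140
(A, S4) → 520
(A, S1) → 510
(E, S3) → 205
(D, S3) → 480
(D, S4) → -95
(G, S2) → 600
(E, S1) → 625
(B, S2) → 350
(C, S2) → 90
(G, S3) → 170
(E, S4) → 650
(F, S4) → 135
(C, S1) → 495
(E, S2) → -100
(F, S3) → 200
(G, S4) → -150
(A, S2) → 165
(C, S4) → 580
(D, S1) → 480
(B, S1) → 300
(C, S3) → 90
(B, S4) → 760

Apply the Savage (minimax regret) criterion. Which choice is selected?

A

Column bests: S1=625, S2=600, S3=705, S4=760.
A regrets: 115, 435, 0, 240 → max 435
B regrets: 325, 250, 565, 0 → max 565
C regrets: 130, 510, 615, 180 → max 615
D regrets: 145, 615, 225, 855 → max 855
E regrets: 0, 700, 500, 110 → max 700
F regrets: 730, 350, 505, 625 → max 730
G regrets: 800, 0, 535, 910 → max 910
Smallest max regret = 435 → A.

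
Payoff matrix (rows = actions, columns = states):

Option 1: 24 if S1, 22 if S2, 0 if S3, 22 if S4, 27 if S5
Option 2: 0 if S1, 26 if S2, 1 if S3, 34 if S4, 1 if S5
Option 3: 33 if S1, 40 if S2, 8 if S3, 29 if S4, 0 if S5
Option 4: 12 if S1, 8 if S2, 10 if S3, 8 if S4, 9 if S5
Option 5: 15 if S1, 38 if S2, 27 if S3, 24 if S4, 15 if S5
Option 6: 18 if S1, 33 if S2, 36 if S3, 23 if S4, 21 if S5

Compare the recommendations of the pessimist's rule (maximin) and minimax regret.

maximin → Option 6; minimax regret → Option 6 (agree)

Row minima: Option 1=0, Option 2=0, Option 3=0, Option 4=8, Option 5=15, Option 6=18
Best worst-case = 18 → Option 6.
Column bests: S1=33, S2=40, S3=36, S4=34, S5=27.
Option 1 regrets: 9, 18, 36, 12, 0 → max 36
Option 2 regrets: 33, 14, 35, 0, 26 → max 35
Option 3 regrets: 0, 0, 28, 5, 27 → max 28
Option 4 regrets: 21, 32, 26, 26, 18 → max 32
Option 5 regrets: 18, 2, 9, 10, 12 → max 18
Option 6 regrets: 15, 7, 0, 11, 6 → max 15
Smallest max regret = 15 → Option 6.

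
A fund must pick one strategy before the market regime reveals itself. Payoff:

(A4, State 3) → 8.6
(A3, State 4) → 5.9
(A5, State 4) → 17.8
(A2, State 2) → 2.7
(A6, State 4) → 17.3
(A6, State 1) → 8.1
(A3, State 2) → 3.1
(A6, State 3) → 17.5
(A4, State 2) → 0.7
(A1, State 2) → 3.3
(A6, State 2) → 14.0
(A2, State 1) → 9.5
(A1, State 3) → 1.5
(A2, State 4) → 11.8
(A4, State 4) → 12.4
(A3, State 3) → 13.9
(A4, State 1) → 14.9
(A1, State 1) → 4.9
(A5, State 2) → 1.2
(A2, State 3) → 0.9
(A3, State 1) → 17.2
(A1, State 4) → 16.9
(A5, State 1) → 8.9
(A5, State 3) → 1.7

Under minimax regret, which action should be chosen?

Column bests: State 1=17.2, State 2=14.0, State 3=17.5, State 4=17.8.
A1 regrets: 12.3, 10.7, 16.0, 0.9 → max 16.0
A2 regrets: 7.7, 11.3, 16.6, 6.0 → max 16.6
A3 regrets: 0.0, 10.9, 3.6, 11.9 → max 11.9
A4 regrets: 2.3, 13.3, 8.9, 5.4 → max 13.3
A5 regrets: 8.3, 12.8, 15.8, 0.0 → max 15.8
A6 regrets: 9.1, 0.0, 0.0, 0.5 → max 9.1
Smallest max regret = 9.1 → A6.

A6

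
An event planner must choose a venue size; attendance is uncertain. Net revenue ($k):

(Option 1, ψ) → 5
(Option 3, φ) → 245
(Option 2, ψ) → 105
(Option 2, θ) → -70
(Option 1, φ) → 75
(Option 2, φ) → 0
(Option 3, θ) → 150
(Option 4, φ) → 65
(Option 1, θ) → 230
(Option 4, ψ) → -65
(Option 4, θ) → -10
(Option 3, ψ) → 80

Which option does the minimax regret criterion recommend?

Option 3

Column bests: θ=230, φ=245, ψ=105.
Option 1 regrets: 0, 170, 100 → max 170
Option 2 regrets: 300, 245, 0 → max 300
Option 3 regrets: 80, 0, 25 → max 80
Option 4 regrets: 240, 180, 170 → max 240
Smallest max regret = 80 → Option 3.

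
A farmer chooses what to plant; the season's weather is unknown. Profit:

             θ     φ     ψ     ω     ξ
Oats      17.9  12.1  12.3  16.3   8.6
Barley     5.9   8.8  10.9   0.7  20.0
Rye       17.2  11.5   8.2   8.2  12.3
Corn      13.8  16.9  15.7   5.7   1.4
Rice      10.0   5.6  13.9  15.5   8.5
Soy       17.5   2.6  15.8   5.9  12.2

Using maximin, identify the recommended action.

Row minima: Oats=8.6, Barley=0.7, Rye=8.2, Corn=1.4, Rice=5.6, Soy=2.6
Best worst-case = 8.6 → Oats.

Oats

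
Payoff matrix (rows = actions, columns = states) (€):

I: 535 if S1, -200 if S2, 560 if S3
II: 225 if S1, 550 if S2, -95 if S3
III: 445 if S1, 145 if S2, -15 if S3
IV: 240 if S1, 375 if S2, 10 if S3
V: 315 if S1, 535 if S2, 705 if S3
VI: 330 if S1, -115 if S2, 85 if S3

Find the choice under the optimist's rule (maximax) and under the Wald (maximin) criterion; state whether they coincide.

Row maxima: I=560, II=550, III=445, IV=375, V=705, VI=330
Best best-case = 705 → V.
Row minima: I=-200, II=-95, III=-15, IV=10, V=315, VI=-115
Best worst-case = 315 → V.

maximax → V; maximin → V (agree)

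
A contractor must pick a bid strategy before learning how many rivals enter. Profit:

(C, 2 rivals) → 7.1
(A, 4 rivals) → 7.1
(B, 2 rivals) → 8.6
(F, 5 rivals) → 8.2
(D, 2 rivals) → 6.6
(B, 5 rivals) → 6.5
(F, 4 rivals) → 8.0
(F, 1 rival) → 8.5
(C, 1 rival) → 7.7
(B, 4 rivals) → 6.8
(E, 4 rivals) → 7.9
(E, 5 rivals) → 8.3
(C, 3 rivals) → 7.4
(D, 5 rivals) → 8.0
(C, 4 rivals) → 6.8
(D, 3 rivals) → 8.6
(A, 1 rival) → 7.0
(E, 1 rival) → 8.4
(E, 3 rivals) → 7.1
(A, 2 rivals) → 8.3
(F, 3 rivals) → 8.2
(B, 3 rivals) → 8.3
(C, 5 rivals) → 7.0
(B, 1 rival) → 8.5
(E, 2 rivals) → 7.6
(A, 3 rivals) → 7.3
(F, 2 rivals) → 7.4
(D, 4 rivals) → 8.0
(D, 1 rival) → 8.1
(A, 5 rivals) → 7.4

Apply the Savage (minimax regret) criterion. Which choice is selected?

F

Column bests: 1 rival=8.5, 2 rivals=8.6, 3 rivals=8.6, 4 rivals=8.0, 5 rivals=8.3.
A regrets: 1.5, 0.3, 1.3, 0.9, 0.9 → max 1.5
B regrets: 0.0, 0.0, 0.3, 1.2, 1.8 → max 1.8
C regrets: 0.8, 1.5, 1.2, 1.2, 1.3 → max 1.5
D regrets: 0.4, 2.0, 0.0, 0.0, 0.3 → max 2.0
E regrets: 0.1, 1.0, 1.5, 0.1, 0.0 → max 1.5
F regrets: 0.0, 1.2, 0.4, 0.0, 0.1 → max 1.2
Smallest max regret = 1.2 → F.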